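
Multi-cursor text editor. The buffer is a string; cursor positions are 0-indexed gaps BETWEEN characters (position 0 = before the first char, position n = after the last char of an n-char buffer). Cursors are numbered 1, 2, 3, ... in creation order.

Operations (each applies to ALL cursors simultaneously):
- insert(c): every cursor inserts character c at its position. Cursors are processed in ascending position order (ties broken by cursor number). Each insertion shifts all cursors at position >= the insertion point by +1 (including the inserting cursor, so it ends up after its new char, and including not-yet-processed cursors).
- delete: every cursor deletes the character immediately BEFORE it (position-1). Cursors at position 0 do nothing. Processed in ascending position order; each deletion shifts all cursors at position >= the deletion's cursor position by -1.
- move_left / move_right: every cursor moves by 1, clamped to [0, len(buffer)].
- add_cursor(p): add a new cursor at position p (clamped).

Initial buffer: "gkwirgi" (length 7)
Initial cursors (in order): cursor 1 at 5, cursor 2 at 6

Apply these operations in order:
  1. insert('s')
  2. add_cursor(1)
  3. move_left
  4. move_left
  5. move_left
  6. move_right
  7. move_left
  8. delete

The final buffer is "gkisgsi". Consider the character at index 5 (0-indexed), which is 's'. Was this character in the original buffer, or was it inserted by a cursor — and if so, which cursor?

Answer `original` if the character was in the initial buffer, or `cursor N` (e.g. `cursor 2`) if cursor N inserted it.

After op 1 (insert('s')): buffer="gkwirsgsi" (len 9), cursors c1@6 c2@8, authorship .....1.2.
After op 2 (add_cursor(1)): buffer="gkwirsgsi" (len 9), cursors c3@1 c1@6 c2@8, authorship .....1.2.
After op 3 (move_left): buffer="gkwirsgsi" (len 9), cursors c3@0 c1@5 c2@7, authorship .....1.2.
After op 4 (move_left): buffer="gkwirsgsi" (len 9), cursors c3@0 c1@4 c2@6, authorship .....1.2.
After op 5 (move_left): buffer="gkwirsgsi" (len 9), cursors c3@0 c1@3 c2@5, authorship .....1.2.
After op 6 (move_right): buffer="gkwirsgsi" (len 9), cursors c3@1 c1@4 c2@6, authorship .....1.2.
After op 7 (move_left): buffer="gkwirsgsi" (len 9), cursors c3@0 c1@3 c2@5, authorship .....1.2.
After op 8 (delete): buffer="gkisgsi" (len 7), cursors c3@0 c1@2 c2@3, authorship ...1.2.
Authorship (.=original, N=cursor N): . . . 1 . 2 .
Index 5: author = 2

Answer: cursor 2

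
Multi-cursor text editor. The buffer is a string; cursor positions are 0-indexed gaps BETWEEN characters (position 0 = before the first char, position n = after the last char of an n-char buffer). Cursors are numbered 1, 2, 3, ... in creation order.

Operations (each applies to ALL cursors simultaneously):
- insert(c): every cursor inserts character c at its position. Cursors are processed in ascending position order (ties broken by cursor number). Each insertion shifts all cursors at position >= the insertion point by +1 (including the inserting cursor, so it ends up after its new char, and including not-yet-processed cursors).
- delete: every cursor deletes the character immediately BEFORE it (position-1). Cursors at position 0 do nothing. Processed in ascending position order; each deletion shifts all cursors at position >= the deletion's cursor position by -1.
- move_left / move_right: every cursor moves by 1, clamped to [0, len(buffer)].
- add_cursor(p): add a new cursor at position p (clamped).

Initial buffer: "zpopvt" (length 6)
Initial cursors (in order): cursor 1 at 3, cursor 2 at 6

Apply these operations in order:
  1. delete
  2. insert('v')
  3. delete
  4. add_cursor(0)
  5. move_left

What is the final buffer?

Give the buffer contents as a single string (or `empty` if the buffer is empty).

Answer: zppv

Derivation:
After op 1 (delete): buffer="zppv" (len 4), cursors c1@2 c2@4, authorship ....
After op 2 (insert('v')): buffer="zpvpvv" (len 6), cursors c1@3 c2@6, authorship ..1..2
After op 3 (delete): buffer="zppv" (len 4), cursors c1@2 c2@4, authorship ....
After op 4 (add_cursor(0)): buffer="zppv" (len 4), cursors c3@0 c1@2 c2@4, authorship ....
After op 5 (move_left): buffer="zppv" (len 4), cursors c3@0 c1@1 c2@3, authorship ....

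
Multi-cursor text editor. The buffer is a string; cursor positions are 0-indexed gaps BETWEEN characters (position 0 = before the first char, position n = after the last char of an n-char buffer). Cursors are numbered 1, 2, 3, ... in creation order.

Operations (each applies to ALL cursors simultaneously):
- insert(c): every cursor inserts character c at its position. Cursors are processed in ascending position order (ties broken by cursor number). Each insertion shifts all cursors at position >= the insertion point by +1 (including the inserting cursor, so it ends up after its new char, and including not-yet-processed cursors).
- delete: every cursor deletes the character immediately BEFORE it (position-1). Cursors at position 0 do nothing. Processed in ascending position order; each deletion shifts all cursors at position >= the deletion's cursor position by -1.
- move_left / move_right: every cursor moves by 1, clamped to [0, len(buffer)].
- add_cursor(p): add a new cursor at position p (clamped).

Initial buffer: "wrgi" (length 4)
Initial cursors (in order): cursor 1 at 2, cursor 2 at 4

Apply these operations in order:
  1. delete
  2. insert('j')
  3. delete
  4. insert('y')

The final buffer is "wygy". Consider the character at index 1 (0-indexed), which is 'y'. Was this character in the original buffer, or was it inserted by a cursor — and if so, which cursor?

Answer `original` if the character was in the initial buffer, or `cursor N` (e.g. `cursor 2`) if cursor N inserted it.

After op 1 (delete): buffer="wg" (len 2), cursors c1@1 c2@2, authorship ..
After op 2 (insert('j')): buffer="wjgj" (len 4), cursors c1@2 c2@4, authorship .1.2
After op 3 (delete): buffer="wg" (len 2), cursors c1@1 c2@2, authorship ..
After op 4 (insert('y')): buffer="wygy" (len 4), cursors c1@2 c2@4, authorship .1.2
Authorship (.=original, N=cursor N): . 1 . 2
Index 1: author = 1

Answer: cursor 1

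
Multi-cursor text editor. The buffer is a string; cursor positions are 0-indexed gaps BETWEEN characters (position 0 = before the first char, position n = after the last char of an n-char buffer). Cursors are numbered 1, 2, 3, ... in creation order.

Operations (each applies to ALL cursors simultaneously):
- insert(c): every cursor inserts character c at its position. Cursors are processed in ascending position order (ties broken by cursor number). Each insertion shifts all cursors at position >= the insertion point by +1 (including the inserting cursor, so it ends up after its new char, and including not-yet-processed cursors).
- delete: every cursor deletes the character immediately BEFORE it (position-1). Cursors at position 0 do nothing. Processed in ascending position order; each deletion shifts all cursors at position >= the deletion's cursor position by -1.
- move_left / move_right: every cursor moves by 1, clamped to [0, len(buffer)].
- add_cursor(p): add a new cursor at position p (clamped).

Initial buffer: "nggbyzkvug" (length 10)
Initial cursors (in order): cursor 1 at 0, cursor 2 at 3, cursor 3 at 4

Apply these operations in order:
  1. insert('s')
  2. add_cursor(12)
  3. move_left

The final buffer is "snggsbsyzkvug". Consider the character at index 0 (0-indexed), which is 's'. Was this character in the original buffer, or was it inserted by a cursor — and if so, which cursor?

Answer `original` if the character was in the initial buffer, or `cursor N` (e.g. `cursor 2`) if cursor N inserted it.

After op 1 (insert('s')): buffer="snggsbsyzkvug" (len 13), cursors c1@1 c2@5 c3@7, authorship 1...2.3......
After op 2 (add_cursor(12)): buffer="snggsbsyzkvug" (len 13), cursors c1@1 c2@5 c3@7 c4@12, authorship 1...2.3......
After op 3 (move_left): buffer="snggsbsyzkvug" (len 13), cursors c1@0 c2@4 c3@6 c4@11, authorship 1...2.3......
Authorship (.=original, N=cursor N): 1 . . . 2 . 3 . . . . . .
Index 0: author = 1

Answer: cursor 1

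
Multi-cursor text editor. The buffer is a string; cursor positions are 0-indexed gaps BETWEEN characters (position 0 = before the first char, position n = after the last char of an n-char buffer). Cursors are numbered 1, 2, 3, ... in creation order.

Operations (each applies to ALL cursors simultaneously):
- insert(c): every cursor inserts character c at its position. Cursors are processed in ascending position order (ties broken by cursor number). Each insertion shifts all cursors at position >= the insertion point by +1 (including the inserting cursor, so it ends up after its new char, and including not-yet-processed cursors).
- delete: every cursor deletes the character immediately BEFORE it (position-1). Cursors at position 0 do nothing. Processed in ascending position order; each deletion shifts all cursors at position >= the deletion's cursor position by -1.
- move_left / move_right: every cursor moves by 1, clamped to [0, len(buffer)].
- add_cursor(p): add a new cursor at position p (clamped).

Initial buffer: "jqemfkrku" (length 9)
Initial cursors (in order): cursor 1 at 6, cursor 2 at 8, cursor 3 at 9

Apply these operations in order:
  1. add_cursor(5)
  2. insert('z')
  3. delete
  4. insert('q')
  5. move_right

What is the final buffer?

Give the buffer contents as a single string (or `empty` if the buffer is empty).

Answer: jqemfqkqrkquq

Derivation:
After op 1 (add_cursor(5)): buffer="jqemfkrku" (len 9), cursors c4@5 c1@6 c2@8 c3@9, authorship .........
After op 2 (insert('z')): buffer="jqemfzkzrkzuz" (len 13), cursors c4@6 c1@8 c2@11 c3@13, authorship .....4.1..2.3
After op 3 (delete): buffer="jqemfkrku" (len 9), cursors c4@5 c1@6 c2@8 c3@9, authorship .........
After op 4 (insert('q')): buffer="jqemfqkqrkquq" (len 13), cursors c4@6 c1@8 c2@11 c3@13, authorship .....4.1..2.3
After op 5 (move_right): buffer="jqemfqkqrkquq" (len 13), cursors c4@7 c1@9 c2@12 c3@13, authorship .....4.1..2.3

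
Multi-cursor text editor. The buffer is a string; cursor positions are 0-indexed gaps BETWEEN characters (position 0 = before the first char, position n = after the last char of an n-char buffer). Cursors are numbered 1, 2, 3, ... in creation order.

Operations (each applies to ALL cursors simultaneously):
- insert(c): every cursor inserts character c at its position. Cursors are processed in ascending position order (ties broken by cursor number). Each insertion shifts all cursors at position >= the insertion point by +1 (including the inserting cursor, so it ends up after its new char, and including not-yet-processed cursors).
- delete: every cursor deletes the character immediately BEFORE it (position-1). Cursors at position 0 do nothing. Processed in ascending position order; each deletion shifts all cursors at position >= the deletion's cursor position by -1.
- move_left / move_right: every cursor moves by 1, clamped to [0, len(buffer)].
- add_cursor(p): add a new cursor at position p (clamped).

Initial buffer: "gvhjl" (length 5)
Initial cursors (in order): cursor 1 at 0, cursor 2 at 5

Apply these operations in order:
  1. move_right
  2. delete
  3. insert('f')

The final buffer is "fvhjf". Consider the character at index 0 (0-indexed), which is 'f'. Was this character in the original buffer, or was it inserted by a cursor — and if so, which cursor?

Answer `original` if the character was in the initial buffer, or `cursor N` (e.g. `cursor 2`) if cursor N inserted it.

Answer: cursor 1

Derivation:
After op 1 (move_right): buffer="gvhjl" (len 5), cursors c1@1 c2@5, authorship .....
After op 2 (delete): buffer="vhj" (len 3), cursors c1@0 c2@3, authorship ...
After op 3 (insert('f')): buffer="fvhjf" (len 5), cursors c1@1 c2@5, authorship 1...2
Authorship (.=original, N=cursor N): 1 . . . 2
Index 0: author = 1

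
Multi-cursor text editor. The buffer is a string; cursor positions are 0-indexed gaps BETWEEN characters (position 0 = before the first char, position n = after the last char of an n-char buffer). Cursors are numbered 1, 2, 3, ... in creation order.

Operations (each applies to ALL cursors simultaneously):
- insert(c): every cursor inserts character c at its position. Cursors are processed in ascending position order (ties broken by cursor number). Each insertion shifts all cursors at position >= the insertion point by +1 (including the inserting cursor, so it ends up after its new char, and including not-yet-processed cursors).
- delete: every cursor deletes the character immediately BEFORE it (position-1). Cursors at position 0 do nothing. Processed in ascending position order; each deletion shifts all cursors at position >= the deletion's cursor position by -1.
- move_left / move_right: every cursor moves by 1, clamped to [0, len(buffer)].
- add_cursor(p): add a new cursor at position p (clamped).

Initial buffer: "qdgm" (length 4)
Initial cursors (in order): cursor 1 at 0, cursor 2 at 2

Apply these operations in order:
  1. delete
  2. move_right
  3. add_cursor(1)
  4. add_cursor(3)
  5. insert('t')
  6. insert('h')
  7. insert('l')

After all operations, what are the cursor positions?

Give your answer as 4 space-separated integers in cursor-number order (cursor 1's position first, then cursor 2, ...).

Answer: 7 11 7 15

Derivation:
After op 1 (delete): buffer="qgm" (len 3), cursors c1@0 c2@1, authorship ...
After op 2 (move_right): buffer="qgm" (len 3), cursors c1@1 c2@2, authorship ...
After op 3 (add_cursor(1)): buffer="qgm" (len 3), cursors c1@1 c3@1 c2@2, authorship ...
After op 4 (add_cursor(3)): buffer="qgm" (len 3), cursors c1@1 c3@1 c2@2 c4@3, authorship ...
After op 5 (insert('t')): buffer="qttgtmt" (len 7), cursors c1@3 c3@3 c2@5 c4@7, authorship .13.2.4
After op 6 (insert('h')): buffer="qtthhgthmth" (len 11), cursors c1@5 c3@5 c2@8 c4@11, authorship .1313.22.44
After op 7 (insert('l')): buffer="qtthhllgthlmthl" (len 15), cursors c1@7 c3@7 c2@11 c4@15, authorship .131313.222.444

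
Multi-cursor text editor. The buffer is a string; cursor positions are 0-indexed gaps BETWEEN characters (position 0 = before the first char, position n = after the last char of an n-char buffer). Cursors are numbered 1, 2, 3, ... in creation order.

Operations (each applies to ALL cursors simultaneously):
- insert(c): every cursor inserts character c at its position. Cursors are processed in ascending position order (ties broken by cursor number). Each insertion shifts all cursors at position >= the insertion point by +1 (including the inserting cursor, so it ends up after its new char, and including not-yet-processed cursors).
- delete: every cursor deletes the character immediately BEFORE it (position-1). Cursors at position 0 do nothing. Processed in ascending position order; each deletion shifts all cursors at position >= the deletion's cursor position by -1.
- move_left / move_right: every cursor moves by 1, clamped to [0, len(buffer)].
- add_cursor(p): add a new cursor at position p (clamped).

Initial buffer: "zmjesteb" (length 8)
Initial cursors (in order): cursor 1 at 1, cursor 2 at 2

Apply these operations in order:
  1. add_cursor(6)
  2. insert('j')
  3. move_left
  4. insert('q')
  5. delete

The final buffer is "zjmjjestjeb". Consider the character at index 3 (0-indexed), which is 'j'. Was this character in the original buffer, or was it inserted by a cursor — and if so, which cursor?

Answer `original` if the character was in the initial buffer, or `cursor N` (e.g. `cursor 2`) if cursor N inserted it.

Answer: cursor 2

Derivation:
After op 1 (add_cursor(6)): buffer="zmjesteb" (len 8), cursors c1@1 c2@2 c3@6, authorship ........
After op 2 (insert('j')): buffer="zjmjjestjeb" (len 11), cursors c1@2 c2@4 c3@9, authorship .1.2....3..
After op 3 (move_left): buffer="zjmjjestjeb" (len 11), cursors c1@1 c2@3 c3@8, authorship .1.2....3..
After op 4 (insert('q')): buffer="zqjmqjjestqjeb" (len 14), cursors c1@2 c2@5 c3@11, authorship .11.22....33..
After op 5 (delete): buffer="zjmjjestjeb" (len 11), cursors c1@1 c2@3 c3@8, authorship .1.2....3..
Authorship (.=original, N=cursor N): . 1 . 2 . . . . 3 . .
Index 3: author = 2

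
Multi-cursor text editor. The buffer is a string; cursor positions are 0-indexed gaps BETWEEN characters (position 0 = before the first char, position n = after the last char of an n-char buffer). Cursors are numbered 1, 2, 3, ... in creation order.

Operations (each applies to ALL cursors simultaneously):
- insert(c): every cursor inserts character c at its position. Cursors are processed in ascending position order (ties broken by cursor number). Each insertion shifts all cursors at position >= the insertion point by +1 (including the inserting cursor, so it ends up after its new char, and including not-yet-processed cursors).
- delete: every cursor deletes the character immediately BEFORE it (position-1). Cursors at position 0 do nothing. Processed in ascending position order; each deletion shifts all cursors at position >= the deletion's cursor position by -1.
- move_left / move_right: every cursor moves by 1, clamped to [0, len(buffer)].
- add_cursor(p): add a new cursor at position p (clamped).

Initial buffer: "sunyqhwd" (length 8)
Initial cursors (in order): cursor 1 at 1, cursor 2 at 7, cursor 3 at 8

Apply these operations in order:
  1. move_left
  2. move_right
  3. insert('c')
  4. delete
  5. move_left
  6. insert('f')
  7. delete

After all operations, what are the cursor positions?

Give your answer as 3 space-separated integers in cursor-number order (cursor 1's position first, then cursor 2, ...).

Answer: 0 6 7

Derivation:
After op 1 (move_left): buffer="sunyqhwd" (len 8), cursors c1@0 c2@6 c3@7, authorship ........
After op 2 (move_right): buffer="sunyqhwd" (len 8), cursors c1@1 c2@7 c3@8, authorship ........
After op 3 (insert('c')): buffer="scunyqhwcdc" (len 11), cursors c1@2 c2@9 c3@11, authorship .1......2.3
After op 4 (delete): buffer="sunyqhwd" (len 8), cursors c1@1 c2@7 c3@8, authorship ........
After op 5 (move_left): buffer="sunyqhwd" (len 8), cursors c1@0 c2@6 c3@7, authorship ........
After op 6 (insert('f')): buffer="fsunyqhfwfd" (len 11), cursors c1@1 c2@8 c3@10, authorship 1......2.3.
After op 7 (delete): buffer="sunyqhwd" (len 8), cursors c1@0 c2@6 c3@7, authorship ........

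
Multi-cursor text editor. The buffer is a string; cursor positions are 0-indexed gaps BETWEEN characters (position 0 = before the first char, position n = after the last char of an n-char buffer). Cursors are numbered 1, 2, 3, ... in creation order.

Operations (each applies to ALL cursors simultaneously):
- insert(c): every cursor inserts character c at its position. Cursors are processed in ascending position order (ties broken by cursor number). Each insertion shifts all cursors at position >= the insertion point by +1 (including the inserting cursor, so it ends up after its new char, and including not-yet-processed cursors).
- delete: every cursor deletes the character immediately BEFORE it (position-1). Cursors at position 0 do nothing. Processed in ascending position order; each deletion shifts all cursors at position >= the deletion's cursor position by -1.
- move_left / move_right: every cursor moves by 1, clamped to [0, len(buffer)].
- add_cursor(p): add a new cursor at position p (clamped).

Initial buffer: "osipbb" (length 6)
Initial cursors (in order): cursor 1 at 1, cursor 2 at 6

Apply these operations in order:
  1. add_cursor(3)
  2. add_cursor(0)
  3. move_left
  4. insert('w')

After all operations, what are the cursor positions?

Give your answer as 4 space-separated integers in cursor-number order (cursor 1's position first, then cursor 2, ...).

Answer: 2 9 5 2

Derivation:
After op 1 (add_cursor(3)): buffer="osipbb" (len 6), cursors c1@1 c3@3 c2@6, authorship ......
After op 2 (add_cursor(0)): buffer="osipbb" (len 6), cursors c4@0 c1@1 c3@3 c2@6, authorship ......
After op 3 (move_left): buffer="osipbb" (len 6), cursors c1@0 c4@0 c3@2 c2@5, authorship ......
After op 4 (insert('w')): buffer="wwoswipbwb" (len 10), cursors c1@2 c4@2 c3@5 c2@9, authorship 14..3...2.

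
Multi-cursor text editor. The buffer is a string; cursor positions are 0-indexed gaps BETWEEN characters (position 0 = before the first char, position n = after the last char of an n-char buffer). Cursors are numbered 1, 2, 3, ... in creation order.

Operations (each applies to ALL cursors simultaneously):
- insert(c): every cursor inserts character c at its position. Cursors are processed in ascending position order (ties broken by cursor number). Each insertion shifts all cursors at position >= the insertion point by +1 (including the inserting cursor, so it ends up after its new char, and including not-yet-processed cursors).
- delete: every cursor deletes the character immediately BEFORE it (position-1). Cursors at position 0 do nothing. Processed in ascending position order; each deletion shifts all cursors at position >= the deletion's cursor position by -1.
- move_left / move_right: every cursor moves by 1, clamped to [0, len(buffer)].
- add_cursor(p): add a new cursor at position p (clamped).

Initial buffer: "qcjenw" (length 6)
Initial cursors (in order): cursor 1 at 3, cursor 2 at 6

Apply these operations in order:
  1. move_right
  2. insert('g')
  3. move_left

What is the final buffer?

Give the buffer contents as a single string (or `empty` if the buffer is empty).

Answer: qcjegnwg

Derivation:
After op 1 (move_right): buffer="qcjenw" (len 6), cursors c1@4 c2@6, authorship ......
After op 2 (insert('g')): buffer="qcjegnwg" (len 8), cursors c1@5 c2@8, authorship ....1..2
After op 3 (move_left): buffer="qcjegnwg" (len 8), cursors c1@4 c2@7, authorship ....1..2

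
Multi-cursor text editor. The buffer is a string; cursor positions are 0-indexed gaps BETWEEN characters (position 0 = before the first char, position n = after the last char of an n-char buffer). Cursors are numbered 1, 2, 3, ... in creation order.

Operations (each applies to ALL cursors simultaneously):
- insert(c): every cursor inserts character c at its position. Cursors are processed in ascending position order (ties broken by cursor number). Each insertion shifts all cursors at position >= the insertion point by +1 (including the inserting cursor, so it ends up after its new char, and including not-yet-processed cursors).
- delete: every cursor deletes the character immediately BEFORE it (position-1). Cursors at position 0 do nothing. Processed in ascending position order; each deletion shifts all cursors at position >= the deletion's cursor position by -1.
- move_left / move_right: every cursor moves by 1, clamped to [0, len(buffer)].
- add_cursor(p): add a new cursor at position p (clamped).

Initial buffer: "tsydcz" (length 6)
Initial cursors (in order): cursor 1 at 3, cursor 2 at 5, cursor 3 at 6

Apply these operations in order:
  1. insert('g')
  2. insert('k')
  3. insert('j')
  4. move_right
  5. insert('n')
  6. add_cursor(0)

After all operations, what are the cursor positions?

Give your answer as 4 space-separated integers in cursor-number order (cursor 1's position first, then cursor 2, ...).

Answer: 8 14 18 0

Derivation:
After op 1 (insert('g')): buffer="tsygdcgzg" (len 9), cursors c1@4 c2@7 c3@9, authorship ...1..2.3
After op 2 (insert('k')): buffer="tsygkdcgkzgk" (len 12), cursors c1@5 c2@9 c3@12, authorship ...11..22.33
After op 3 (insert('j')): buffer="tsygkjdcgkjzgkj" (len 15), cursors c1@6 c2@11 c3@15, authorship ...111..222.333
After op 4 (move_right): buffer="tsygkjdcgkjzgkj" (len 15), cursors c1@7 c2@12 c3@15, authorship ...111..222.333
After op 5 (insert('n')): buffer="tsygkjdncgkjzngkjn" (len 18), cursors c1@8 c2@14 c3@18, authorship ...111.1.222.23333
After op 6 (add_cursor(0)): buffer="tsygkjdncgkjzngkjn" (len 18), cursors c4@0 c1@8 c2@14 c3@18, authorship ...111.1.222.23333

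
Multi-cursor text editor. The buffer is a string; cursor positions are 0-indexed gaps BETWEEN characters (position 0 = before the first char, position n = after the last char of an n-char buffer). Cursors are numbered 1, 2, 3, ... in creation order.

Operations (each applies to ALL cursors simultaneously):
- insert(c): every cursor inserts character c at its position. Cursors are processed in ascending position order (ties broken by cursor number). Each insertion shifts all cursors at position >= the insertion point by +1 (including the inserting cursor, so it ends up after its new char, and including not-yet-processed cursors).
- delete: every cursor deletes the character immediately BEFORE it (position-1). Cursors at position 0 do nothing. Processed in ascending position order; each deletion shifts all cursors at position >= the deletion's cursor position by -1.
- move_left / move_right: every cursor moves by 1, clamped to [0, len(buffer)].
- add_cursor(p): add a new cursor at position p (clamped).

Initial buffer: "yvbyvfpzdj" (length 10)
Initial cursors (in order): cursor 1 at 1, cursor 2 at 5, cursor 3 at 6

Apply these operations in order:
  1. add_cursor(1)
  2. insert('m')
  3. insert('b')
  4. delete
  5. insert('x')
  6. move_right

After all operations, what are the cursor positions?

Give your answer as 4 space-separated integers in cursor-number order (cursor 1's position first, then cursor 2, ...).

Answer: 6 12 15 6

Derivation:
After op 1 (add_cursor(1)): buffer="yvbyvfpzdj" (len 10), cursors c1@1 c4@1 c2@5 c3@6, authorship ..........
After op 2 (insert('m')): buffer="ymmvbyvmfmpzdj" (len 14), cursors c1@3 c4@3 c2@8 c3@10, authorship .14....2.3....
After op 3 (insert('b')): buffer="ymmbbvbyvmbfmbpzdj" (len 18), cursors c1@5 c4@5 c2@11 c3@14, authorship .1414....22.33....
After op 4 (delete): buffer="ymmvbyvmfmpzdj" (len 14), cursors c1@3 c4@3 c2@8 c3@10, authorship .14....2.3....
After op 5 (insert('x')): buffer="ymmxxvbyvmxfmxpzdj" (len 18), cursors c1@5 c4@5 c2@11 c3@14, authorship .1414....22.33....
After op 6 (move_right): buffer="ymmxxvbyvmxfmxpzdj" (len 18), cursors c1@6 c4@6 c2@12 c3@15, authorship .1414....22.33....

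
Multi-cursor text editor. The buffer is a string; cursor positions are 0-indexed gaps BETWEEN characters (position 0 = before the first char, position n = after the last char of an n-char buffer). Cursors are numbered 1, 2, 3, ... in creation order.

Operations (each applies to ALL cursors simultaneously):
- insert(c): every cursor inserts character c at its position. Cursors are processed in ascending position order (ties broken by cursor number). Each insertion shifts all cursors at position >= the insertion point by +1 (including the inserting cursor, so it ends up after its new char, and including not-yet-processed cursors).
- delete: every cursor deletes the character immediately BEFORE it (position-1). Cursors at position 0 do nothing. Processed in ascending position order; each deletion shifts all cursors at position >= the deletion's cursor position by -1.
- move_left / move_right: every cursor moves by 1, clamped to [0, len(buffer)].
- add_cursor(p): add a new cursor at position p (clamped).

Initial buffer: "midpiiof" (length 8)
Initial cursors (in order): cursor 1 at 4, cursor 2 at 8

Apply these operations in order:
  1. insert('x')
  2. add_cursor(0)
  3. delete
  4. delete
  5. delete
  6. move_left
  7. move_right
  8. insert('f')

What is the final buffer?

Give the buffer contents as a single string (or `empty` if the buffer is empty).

After op 1 (insert('x')): buffer="midpxiiofx" (len 10), cursors c1@5 c2@10, authorship ....1....2
After op 2 (add_cursor(0)): buffer="midpxiiofx" (len 10), cursors c3@0 c1@5 c2@10, authorship ....1....2
After op 3 (delete): buffer="midpiiof" (len 8), cursors c3@0 c1@4 c2@8, authorship ........
After op 4 (delete): buffer="midiio" (len 6), cursors c3@0 c1@3 c2@6, authorship ......
After op 5 (delete): buffer="miii" (len 4), cursors c3@0 c1@2 c2@4, authorship ....
After op 6 (move_left): buffer="miii" (len 4), cursors c3@0 c1@1 c2@3, authorship ....
After op 7 (move_right): buffer="miii" (len 4), cursors c3@1 c1@2 c2@4, authorship ....
After op 8 (insert('f')): buffer="mfifiif" (len 7), cursors c3@2 c1@4 c2@7, authorship .3.1..2

Answer: mfifiif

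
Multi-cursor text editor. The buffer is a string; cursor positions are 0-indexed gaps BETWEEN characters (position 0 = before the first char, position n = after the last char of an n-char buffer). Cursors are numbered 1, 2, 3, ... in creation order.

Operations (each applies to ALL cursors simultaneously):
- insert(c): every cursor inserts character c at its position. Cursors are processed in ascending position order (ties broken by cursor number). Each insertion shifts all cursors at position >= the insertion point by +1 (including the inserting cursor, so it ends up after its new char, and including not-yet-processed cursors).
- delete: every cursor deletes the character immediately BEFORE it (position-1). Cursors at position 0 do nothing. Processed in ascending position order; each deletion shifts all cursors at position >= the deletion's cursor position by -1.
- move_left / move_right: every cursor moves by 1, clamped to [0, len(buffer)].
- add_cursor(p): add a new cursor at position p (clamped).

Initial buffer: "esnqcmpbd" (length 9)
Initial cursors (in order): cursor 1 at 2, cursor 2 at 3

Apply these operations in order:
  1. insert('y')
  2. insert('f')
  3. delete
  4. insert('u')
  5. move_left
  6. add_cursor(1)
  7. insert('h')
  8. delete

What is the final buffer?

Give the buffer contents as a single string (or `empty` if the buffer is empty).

Answer: esyunyuqcmpbd

Derivation:
After op 1 (insert('y')): buffer="esynyqcmpbd" (len 11), cursors c1@3 c2@5, authorship ..1.2......
After op 2 (insert('f')): buffer="esyfnyfqcmpbd" (len 13), cursors c1@4 c2@7, authorship ..11.22......
After op 3 (delete): buffer="esynyqcmpbd" (len 11), cursors c1@3 c2@5, authorship ..1.2......
After op 4 (insert('u')): buffer="esyunyuqcmpbd" (len 13), cursors c1@4 c2@7, authorship ..11.22......
After op 5 (move_left): buffer="esyunyuqcmpbd" (len 13), cursors c1@3 c2@6, authorship ..11.22......
After op 6 (add_cursor(1)): buffer="esyunyuqcmpbd" (len 13), cursors c3@1 c1@3 c2@6, authorship ..11.22......
After op 7 (insert('h')): buffer="ehsyhunyhuqcmpbd" (len 16), cursors c3@2 c1@5 c2@9, authorship .3.111.222......
After op 8 (delete): buffer="esyunyuqcmpbd" (len 13), cursors c3@1 c1@3 c2@6, authorship ..11.22......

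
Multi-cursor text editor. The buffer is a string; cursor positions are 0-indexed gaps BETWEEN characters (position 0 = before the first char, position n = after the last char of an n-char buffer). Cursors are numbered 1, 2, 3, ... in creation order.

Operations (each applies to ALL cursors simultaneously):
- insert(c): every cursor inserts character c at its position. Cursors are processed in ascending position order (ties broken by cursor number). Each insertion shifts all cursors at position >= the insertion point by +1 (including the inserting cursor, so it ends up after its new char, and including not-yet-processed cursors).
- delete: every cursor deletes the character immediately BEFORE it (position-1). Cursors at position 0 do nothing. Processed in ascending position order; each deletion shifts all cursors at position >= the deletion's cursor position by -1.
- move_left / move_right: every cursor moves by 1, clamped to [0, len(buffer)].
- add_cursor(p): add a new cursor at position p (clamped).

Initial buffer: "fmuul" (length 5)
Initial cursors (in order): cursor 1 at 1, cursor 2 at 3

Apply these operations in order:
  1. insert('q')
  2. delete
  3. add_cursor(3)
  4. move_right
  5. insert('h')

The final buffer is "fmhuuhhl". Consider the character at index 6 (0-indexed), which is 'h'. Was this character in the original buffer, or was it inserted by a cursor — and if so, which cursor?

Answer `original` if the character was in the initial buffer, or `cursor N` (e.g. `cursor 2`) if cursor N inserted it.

Answer: cursor 3

Derivation:
After op 1 (insert('q')): buffer="fqmuqul" (len 7), cursors c1@2 c2@5, authorship .1..2..
After op 2 (delete): buffer="fmuul" (len 5), cursors c1@1 c2@3, authorship .....
After op 3 (add_cursor(3)): buffer="fmuul" (len 5), cursors c1@1 c2@3 c3@3, authorship .....
After op 4 (move_right): buffer="fmuul" (len 5), cursors c1@2 c2@4 c3@4, authorship .....
After op 5 (insert('h')): buffer="fmhuuhhl" (len 8), cursors c1@3 c2@7 c3@7, authorship ..1..23.
Authorship (.=original, N=cursor N): . . 1 . . 2 3 .
Index 6: author = 3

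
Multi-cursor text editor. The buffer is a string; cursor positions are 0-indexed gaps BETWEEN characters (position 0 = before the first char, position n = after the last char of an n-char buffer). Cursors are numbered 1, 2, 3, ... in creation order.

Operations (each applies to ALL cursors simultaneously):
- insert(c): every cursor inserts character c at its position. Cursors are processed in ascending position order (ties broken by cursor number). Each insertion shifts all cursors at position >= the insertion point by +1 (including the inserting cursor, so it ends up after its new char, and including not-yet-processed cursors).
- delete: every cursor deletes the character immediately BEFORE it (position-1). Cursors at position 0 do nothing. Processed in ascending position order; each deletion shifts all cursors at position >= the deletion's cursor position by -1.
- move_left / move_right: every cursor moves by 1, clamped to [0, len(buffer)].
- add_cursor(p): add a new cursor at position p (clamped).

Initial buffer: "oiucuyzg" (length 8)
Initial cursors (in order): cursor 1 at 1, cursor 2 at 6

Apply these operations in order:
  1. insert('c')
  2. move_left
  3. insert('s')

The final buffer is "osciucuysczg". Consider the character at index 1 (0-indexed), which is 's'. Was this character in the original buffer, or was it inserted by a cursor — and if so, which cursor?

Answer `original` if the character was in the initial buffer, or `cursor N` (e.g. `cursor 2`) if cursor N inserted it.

After op 1 (insert('c')): buffer="ociucuyczg" (len 10), cursors c1@2 c2@8, authorship .1.....2..
After op 2 (move_left): buffer="ociucuyczg" (len 10), cursors c1@1 c2@7, authorship .1.....2..
After op 3 (insert('s')): buffer="osciucuysczg" (len 12), cursors c1@2 c2@9, authorship .11.....22..
Authorship (.=original, N=cursor N): . 1 1 . . . . . 2 2 . .
Index 1: author = 1

Answer: cursor 1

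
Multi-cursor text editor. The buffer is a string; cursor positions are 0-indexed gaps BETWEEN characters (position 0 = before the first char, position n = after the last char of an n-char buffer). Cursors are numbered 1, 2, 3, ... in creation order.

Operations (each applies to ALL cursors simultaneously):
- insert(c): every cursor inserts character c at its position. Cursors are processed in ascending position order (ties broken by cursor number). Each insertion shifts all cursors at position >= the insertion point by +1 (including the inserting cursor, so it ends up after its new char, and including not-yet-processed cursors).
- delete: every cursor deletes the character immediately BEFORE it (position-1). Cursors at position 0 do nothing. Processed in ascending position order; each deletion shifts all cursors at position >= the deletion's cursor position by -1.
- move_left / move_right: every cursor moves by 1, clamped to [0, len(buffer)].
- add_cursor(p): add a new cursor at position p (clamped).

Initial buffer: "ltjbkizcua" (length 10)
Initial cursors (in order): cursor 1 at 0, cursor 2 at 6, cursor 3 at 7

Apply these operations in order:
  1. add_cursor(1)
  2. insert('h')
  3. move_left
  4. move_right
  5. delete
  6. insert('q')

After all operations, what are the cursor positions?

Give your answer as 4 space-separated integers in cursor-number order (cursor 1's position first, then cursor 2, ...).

Answer: 1 9 11 3

Derivation:
After op 1 (add_cursor(1)): buffer="ltjbkizcua" (len 10), cursors c1@0 c4@1 c2@6 c3@7, authorship ..........
After op 2 (insert('h')): buffer="hlhtjbkihzhcua" (len 14), cursors c1@1 c4@3 c2@9 c3@11, authorship 1.4.....2.3...
After op 3 (move_left): buffer="hlhtjbkihzhcua" (len 14), cursors c1@0 c4@2 c2@8 c3@10, authorship 1.4.....2.3...
After op 4 (move_right): buffer="hlhtjbkihzhcua" (len 14), cursors c1@1 c4@3 c2@9 c3@11, authorship 1.4.....2.3...
After op 5 (delete): buffer="ltjbkizcua" (len 10), cursors c1@0 c4@1 c2@6 c3@7, authorship ..........
After op 6 (insert('q')): buffer="qlqtjbkiqzqcua" (len 14), cursors c1@1 c4@3 c2@9 c3@11, authorship 1.4.....2.3...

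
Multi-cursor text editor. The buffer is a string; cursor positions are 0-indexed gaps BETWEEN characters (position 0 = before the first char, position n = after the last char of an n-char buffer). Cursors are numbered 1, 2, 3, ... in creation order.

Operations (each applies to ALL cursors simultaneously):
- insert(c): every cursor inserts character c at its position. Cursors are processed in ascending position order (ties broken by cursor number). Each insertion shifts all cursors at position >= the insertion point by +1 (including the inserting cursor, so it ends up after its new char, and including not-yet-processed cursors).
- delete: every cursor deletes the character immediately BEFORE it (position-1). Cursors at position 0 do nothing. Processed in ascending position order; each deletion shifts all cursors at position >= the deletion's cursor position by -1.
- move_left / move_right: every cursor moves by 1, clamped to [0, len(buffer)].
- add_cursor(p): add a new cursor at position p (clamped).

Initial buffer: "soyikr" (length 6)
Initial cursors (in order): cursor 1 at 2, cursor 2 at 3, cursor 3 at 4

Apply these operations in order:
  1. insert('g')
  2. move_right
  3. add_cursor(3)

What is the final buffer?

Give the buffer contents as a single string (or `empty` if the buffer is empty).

Answer: sogygigkr

Derivation:
After op 1 (insert('g')): buffer="sogygigkr" (len 9), cursors c1@3 c2@5 c3@7, authorship ..1.2.3..
After op 2 (move_right): buffer="sogygigkr" (len 9), cursors c1@4 c2@6 c3@8, authorship ..1.2.3..
After op 3 (add_cursor(3)): buffer="sogygigkr" (len 9), cursors c4@3 c1@4 c2@6 c3@8, authorship ..1.2.3..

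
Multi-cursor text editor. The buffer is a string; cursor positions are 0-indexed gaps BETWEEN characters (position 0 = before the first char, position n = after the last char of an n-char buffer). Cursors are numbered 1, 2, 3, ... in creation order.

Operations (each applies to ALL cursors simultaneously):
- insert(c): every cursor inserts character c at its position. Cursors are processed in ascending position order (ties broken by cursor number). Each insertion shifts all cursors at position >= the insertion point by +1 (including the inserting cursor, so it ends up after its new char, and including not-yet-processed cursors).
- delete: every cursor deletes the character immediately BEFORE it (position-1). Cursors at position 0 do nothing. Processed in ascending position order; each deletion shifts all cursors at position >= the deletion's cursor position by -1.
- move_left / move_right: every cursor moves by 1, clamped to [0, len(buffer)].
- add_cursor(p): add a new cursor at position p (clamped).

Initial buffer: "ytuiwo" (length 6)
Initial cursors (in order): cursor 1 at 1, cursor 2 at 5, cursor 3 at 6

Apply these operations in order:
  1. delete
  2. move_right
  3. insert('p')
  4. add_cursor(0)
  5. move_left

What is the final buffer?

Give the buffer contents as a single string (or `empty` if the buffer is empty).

Answer: tpuipp

Derivation:
After op 1 (delete): buffer="tui" (len 3), cursors c1@0 c2@3 c3@3, authorship ...
After op 2 (move_right): buffer="tui" (len 3), cursors c1@1 c2@3 c3@3, authorship ...
After op 3 (insert('p')): buffer="tpuipp" (len 6), cursors c1@2 c2@6 c3@6, authorship .1..23
After op 4 (add_cursor(0)): buffer="tpuipp" (len 6), cursors c4@0 c1@2 c2@6 c3@6, authorship .1..23
After op 5 (move_left): buffer="tpuipp" (len 6), cursors c4@0 c1@1 c2@5 c3@5, authorship .1..23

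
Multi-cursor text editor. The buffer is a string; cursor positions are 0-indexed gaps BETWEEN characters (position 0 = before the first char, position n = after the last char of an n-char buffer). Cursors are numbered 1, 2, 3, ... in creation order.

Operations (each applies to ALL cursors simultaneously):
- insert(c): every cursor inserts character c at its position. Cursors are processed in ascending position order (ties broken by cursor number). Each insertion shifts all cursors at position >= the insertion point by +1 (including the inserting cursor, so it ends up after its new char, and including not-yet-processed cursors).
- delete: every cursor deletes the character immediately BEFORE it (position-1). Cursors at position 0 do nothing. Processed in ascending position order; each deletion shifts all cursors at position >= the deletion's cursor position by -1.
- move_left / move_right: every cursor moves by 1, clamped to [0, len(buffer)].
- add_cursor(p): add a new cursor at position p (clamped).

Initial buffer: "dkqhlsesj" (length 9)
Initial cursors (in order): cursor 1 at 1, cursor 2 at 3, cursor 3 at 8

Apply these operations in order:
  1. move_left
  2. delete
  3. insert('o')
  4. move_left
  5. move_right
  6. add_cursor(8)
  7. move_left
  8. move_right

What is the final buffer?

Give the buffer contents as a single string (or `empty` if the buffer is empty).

Answer: odoqhlsosj

Derivation:
After op 1 (move_left): buffer="dkqhlsesj" (len 9), cursors c1@0 c2@2 c3@7, authorship .........
After op 2 (delete): buffer="dqhlssj" (len 7), cursors c1@0 c2@1 c3@5, authorship .......
After op 3 (insert('o')): buffer="odoqhlsosj" (len 10), cursors c1@1 c2@3 c3@8, authorship 1.2....3..
After op 4 (move_left): buffer="odoqhlsosj" (len 10), cursors c1@0 c2@2 c3@7, authorship 1.2....3..
After op 5 (move_right): buffer="odoqhlsosj" (len 10), cursors c1@1 c2@3 c3@8, authorship 1.2....3..
After op 6 (add_cursor(8)): buffer="odoqhlsosj" (len 10), cursors c1@1 c2@3 c3@8 c4@8, authorship 1.2....3..
After op 7 (move_left): buffer="odoqhlsosj" (len 10), cursors c1@0 c2@2 c3@7 c4@7, authorship 1.2....3..
After op 8 (move_right): buffer="odoqhlsosj" (len 10), cursors c1@1 c2@3 c3@8 c4@8, authorship 1.2....3..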